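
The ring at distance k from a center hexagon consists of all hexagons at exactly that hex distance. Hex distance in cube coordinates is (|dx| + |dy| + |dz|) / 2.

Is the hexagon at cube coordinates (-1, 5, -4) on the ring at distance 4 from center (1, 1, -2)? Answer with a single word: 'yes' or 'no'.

|px - cx| = |-1 - 1| = 2
|py - cy| = |5 - 1| = 4
|pz - cz| = |-4 - (-2)| = 2
distance = (2+4+2)/2 = 8/2 = 4
radius = 4; distance == radius -> yes

Answer: yes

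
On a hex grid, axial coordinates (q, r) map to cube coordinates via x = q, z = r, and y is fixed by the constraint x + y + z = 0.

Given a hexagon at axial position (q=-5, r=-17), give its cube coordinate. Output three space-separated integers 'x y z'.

Answer: -5 22 -17

Derivation:
x = q = -5
z = r = -17
y = -x - z = -(-5) - (-17) = 22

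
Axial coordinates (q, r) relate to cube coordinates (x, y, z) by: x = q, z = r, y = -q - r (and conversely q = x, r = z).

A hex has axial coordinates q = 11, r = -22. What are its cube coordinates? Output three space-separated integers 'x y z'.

Answer: 11 11 -22

Derivation:
x = q = 11
z = r = -22
y = -x - z = -(11) - (-22) = 11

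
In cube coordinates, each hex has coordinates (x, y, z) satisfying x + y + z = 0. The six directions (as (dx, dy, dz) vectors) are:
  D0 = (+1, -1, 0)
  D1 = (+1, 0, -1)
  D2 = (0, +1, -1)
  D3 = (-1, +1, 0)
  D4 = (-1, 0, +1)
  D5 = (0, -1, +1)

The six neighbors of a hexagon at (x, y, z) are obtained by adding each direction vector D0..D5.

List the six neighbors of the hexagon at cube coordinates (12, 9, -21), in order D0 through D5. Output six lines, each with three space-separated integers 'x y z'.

Center: (12, 9, -21). Add each direction:
  D0: (12, 9, -21) + (1, -1, 0) = (13, 8, -21)
  D1: (12, 9, -21) + (1, 0, -1) = (13, 9, -22)
  D2: (12, 9, -21) + (0, 1, -1) = (12, 10, -22)
  D3: (12, 9, -21) + (-1, 1, 0) = (11, 10, -21)
  D4: (12, 9, -21) + (-1, 0, 1) = (11, 9, -20)
  D5: (12, 9, -21) + (0, -1, 1) = (12, 8, -20)

Answer: 13 8 -21
13 9 -22
12 10 -22
11 10 -21
11 9 -20
12 8 -20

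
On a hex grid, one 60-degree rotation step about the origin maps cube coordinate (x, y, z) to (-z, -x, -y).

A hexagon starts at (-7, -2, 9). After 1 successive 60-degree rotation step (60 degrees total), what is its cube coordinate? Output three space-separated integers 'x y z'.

Answer: -9 7 2

Derivation:
Start: (-7, -2, 9)
Step 1: (-7, -2, 9) -> (-(9), -(-7), -(-2)) = (-9, 7, 2)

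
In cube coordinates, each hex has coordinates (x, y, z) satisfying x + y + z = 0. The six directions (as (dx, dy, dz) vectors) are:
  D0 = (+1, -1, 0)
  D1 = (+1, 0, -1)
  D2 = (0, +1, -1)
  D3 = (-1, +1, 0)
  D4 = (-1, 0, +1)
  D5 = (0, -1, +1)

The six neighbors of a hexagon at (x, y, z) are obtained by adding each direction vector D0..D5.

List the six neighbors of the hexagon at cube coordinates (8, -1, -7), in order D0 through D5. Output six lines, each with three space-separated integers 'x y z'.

Center: (8, -1, -7). Add each direction:
  D0: (8, -1, -7) + (1, -1, 0) = (9, -2, -7)
  D1: (8, -1, -7) + (1, 0, -1) = (9, -1, -8)
  D2: (8, -1, -7) + (0, 1, -1) = (8, 0, -8)
  D3: (8, -1, -7) + (-1, 1, 0) = (7, 0, -7)
  D4: (8, -1, -7) + (-1, 0, 1) = (7, -1, -6)
  D5: (8, -1, -7) + (0, -1, 1) = (8, -2, -6)

Answer: 9 -2 -7
9 -1 -8
8 0 -8
7 0 -7
7 -1 -6
8 -2 -6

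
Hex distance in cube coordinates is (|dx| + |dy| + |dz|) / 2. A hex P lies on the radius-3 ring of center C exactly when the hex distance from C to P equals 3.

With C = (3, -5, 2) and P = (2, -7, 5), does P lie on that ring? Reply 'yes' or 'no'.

Answer: yes

Derivation:
|px - cx| = |2 - 3| = 1
|py - cy| = |-7 - (-5)| = 2
|pz - cz| = |5 - 2| = 3
distance = (1+2+3)/2 = 6/2 = 3
radius = 3; distance == radius -> yes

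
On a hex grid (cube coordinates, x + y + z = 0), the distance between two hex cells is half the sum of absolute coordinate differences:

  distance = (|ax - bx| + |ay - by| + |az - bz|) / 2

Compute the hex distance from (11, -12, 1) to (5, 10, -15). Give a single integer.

|ax - bx| = |11 - 5| = 6
|ay - by| = |-12 - 10| = 22
|az - bz| = |1 - (-15)| = 16
distance = (6 + 22 + 16) / 2 = 44 / 2 = 22

Answer: 22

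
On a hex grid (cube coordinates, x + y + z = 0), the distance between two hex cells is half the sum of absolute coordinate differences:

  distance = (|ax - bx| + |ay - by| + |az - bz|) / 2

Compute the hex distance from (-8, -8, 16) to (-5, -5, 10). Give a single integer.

Answer: 6

Derivation:
|ax - bx| = |-8 - (-5)| = 3
|ay - by| = |-8 - (-5)| = 3
|az - bz| = |16 - 10| = 6
distance = (3 + 3 + 6) / 2 = 12 / 2 = 6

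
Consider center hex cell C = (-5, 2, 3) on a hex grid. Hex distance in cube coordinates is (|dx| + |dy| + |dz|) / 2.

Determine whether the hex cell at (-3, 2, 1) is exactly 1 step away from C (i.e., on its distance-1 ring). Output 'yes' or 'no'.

|px - cx| = |-3 - (-5)| = 2
|py - cy| = |2 - 2| = 0
|pz - cz| = |1 - 3| = 2
distance = (2+0+2)/2 = 4/2 = 2
radius = 1; distance != radius -> no

Answer: no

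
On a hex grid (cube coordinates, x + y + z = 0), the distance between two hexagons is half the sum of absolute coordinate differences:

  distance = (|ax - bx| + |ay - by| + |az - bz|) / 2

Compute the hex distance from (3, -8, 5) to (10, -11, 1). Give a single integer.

|ax - bx| = |3 - 10| = 7
|ay - by| = |-8 - (-11)| = 3
|az - bz| = |5 - 1| = 4
distance = (7 + 3 + 4) / 2 = 14 / 2 = 7

Answer: 7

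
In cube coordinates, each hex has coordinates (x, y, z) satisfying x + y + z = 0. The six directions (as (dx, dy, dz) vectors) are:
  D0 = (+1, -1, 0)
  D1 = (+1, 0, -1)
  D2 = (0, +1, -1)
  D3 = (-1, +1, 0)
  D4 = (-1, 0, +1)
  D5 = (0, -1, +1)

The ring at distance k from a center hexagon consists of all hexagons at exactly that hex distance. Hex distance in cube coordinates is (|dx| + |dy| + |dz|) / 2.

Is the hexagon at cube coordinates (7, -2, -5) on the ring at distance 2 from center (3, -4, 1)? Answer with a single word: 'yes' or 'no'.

|px - cx| = |7 - 3| = 4
|py - cy| = |-2 - (-4)| = 2
|pz - cz| = |-5 - 1| = 6
distance = (4+2+6)/2 = 12/2 = 6
radius = 2; distance != radius -> no

Answer: no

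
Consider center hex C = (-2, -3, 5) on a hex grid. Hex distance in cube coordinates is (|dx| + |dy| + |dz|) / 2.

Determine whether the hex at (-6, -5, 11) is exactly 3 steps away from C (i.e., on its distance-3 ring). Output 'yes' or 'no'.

|px - cx| = |-6 - (-2)| = 4
|py - cy| = |-5 - (-3)| = 2
|pz - cz| = |11 - 5| = 6
distance = (4+2+6)/2 = 12/2 = 6
radius = 3; distance != radius -> no

Answer: no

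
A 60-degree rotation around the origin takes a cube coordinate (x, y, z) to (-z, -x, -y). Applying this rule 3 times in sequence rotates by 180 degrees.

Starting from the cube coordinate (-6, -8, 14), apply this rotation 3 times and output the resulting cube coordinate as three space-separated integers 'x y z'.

Start: (-6, -8, 14)
Step 1: (-6, -8, 14) -> (-(14), -(-6), -(-8)) = (-14, 6, 8)
Step 2: (-14, 6, 8) -> (-(8), -(-14), -(6)) = (-8, 14, -6)
Step 3: (-8, 14, -6) -> (-(-6), -(-8), -(14)) = (6, 8, -14)

Answer: 6 8 -14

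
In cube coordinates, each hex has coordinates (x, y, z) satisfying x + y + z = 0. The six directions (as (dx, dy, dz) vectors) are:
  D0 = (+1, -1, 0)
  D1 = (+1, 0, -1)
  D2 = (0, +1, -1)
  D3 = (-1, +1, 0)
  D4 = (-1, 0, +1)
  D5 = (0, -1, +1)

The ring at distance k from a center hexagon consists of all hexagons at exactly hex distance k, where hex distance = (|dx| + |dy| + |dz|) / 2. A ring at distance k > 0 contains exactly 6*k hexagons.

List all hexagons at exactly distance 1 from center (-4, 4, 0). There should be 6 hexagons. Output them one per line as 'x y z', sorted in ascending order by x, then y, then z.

Answer: -5 4 1
-5 5 0
-4 3 1
-4 5 -1
-3 3 0
-3 4 -1

Derivation:
Walk ring at distance 1 from (-4, 4, 0):
Start at center + D4*1 = (-5, 4, 1)
  hex 0: (-5, 4, 1)
  hex 1: (-4, 3, 1)
  hex 2: (-3, 3, 0)
  hex 3: (-3, 4, -1)
  hex 4: (-4, 5, -1)
  hex 5: (-5, 5, 0)
Sorted: 6 hexes.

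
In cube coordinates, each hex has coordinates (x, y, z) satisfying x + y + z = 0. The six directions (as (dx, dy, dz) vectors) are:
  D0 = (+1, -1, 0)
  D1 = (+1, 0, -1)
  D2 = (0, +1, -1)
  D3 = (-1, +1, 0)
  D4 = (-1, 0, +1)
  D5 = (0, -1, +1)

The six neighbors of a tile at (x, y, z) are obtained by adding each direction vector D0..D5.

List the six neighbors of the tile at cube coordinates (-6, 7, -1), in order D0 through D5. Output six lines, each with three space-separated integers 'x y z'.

Center: (-6, 7, -1). Add each direction:
  D0: (-6, 7, -1) + (1, -1, 0) = (-5, 6, -1)
  D1: (-6, 7, -1) + (1, 0, -1) = (-5, 7, -2)
  D2: (-6, 7, -1) + (0, 1, -1) = (-6, 8, -2)
  D3: (-6, 7, -1) + (-1, 1, 0) = (-7, 8, -1)
  D4: (-6, 7, -1) + (-1, 0, 1) = (-7, 7, 0)
  D5: (-6, 7, -1) + (0, -1, 1) = (-6, 6, 0)

Answer: -5 6 -1
-5 7 -2
-6 8 -2
-7 8 -1
-7 7 0
-6 6 0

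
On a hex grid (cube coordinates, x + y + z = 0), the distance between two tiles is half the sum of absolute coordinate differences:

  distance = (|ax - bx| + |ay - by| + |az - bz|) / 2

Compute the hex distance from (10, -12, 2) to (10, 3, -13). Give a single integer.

Answer: 15

Derivation:
|ax - bx| = |10 - 10| = 0
|ay - by| = |-12 - 3| = 15
|az - bz| = |2 - (-13)| = 15
distance = (0 + 15 + 15) / 2 = 30 / 2 = 15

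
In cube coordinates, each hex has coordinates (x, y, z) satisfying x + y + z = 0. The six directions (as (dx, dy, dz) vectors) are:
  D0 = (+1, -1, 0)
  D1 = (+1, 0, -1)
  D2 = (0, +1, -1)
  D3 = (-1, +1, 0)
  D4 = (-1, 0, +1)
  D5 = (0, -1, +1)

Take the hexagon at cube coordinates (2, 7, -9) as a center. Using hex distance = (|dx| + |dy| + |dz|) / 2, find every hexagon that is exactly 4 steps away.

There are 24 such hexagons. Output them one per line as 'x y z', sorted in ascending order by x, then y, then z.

Answer: -2 7 -5
-2 8 -6
-2 9 -7
-2 10 -8
-2 11 -9
-1 6 -5
-1 11 -10
0 5 -5
0 11 -11
1 4 -5
1 11 -12
2 3 -5
2 11 -13
3 3 -6
3 10 -13
4 3 -7
4 9 -13
5 3 -8
5 8 -13
6 3 -9
6 4 -10
6 5 -11
6 6 -12
6 7 -13

Derivation:
Walk ring at distance 4 from (2, 7, -9):
Start at center + D4*4 = (-2, 7, -5)
  hex 0: (-2, 7, -5)
  hex 1: (-1, 6, -5)
  hex 2: (0, 5, -5)
  hex 3: (1, 4, -5)
  hex 4: (2, 3, -5)
  hex 5: (3, 3, -6)
  hex 6: (4, 3, -7)
  hex 7: (5, 3, -8)
  hex 8: (6, 3, -9)
  hex 9: (6, 4, -10)
  hex 10: (6, 5, -11)
  hex 11: (6, 6, -12)
  hex 12: (6, 7, -13)
  hex 13: (5, 8, -13)
  hex 14: (4, 9, -13)
  hex 15: (3, 10, -13)
  hex 16: (2, 11, -13)
  hex 17: (1, 11, -12)
  hex 18: (0, 11, -11)
  hex 19: (-1, 11, -10)
  hex 20: (-2, 11, -9)
  hex 21: (-2, 10, -8)
  hex 22: (-2, 9, -7)
  hex 23: (-2, 8, -6)
Sorted: 24 hexes.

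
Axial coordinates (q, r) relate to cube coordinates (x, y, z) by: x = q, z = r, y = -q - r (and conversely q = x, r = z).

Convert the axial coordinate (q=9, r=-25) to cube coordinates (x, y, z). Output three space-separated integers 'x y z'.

x = q = 9
z = r = -25
y = -x - z = -(9) - (-25) = 16

Answer: 9 16 -25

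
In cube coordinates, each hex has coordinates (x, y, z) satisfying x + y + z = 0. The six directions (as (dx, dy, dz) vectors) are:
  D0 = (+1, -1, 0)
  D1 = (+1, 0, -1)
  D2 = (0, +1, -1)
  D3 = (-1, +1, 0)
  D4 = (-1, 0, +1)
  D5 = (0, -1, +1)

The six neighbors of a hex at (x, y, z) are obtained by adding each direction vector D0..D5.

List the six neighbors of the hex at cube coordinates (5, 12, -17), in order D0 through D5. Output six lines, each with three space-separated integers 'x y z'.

Answer: 6 11 -17
6 12 -18
5 13 -18
4 13 -17
4 12 -16
5 11 -16

Derivation:
Center: (5, 12, -17). Add each direction:
  D0: (5, 12, -17) + (1, -1, 0) = (6, 11, -17)
  D1: (5, 12, -17) + (1, 0, -1) = (6, 12, -18)
  D2: (5, 12, -17) + (0, 1, -1) = (5, 13, -18)
  D3: (5, 12, -17) + (-1, 1, 0) = (4, 13, -17)
  D4: (5, 12, -17) + (-1, 0, 1) = (4, 12, -16)
  D5: (5, 12, -17) + (0, -1, 1) = (5, 11, -16)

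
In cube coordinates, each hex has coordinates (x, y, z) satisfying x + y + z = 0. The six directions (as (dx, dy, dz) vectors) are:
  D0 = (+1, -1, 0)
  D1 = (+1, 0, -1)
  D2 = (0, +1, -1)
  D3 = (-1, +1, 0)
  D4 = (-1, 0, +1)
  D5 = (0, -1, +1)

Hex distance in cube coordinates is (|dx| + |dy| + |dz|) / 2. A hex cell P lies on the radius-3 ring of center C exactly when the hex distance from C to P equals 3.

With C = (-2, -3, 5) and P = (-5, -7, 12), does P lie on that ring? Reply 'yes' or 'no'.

|px - cx| = |-5 - (-2)| = 3
|py - cy| = |-7 - (-3)| = 4
|pz - cz| = |12 - 5| = 7
distance = (3+4+7)/2 = 14/2 = 7
radius = 3; distance != radius -> no

Answer: no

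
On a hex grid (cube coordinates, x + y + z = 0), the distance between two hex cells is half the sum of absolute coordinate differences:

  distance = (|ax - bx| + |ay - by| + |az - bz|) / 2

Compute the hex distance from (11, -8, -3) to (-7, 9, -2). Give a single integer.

|ax - bx| = |11 - (-7)| = 18
|ay - by| = |-8 - 9| = 17
|az - bz| = |-3 - (-2)| = 1
distance = (18 + 17 + 1) / 2 = 36 / 2 = 18

Answer: 18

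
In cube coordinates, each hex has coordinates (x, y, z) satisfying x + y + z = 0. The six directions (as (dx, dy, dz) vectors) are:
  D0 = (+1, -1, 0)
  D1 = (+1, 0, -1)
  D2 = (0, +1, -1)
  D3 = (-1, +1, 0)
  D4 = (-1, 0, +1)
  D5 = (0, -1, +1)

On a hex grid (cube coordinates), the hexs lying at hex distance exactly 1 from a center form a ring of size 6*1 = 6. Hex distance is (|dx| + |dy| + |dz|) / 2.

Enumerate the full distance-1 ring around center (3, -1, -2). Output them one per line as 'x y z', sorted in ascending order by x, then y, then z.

Answer: 2 -1 -1
2 0 -2
3 -2 -1
3 0 -3
4 -2 -2
4 -1 -3

Derivation:
Walk ring at distance 1 from (3, -1, -2):
Start at center + D4*1 = (2, -1, -1)
  hex 0: (2, -1, -1)
  hex 1: (3, -2, -1)
  hex 2: (4, -2, -2)
  hex 3: (4, -1, -3)
  hex 4: (3, 0, -3)
  hex 5: (2, 0, -2)
Sorted: 6 hexes.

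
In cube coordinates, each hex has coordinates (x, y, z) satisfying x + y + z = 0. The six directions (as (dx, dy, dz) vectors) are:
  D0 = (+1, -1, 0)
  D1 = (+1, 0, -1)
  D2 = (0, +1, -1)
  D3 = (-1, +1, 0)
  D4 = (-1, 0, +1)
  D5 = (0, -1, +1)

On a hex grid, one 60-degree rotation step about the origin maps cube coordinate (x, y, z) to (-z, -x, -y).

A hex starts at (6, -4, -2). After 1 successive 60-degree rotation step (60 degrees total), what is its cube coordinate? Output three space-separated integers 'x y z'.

Start: (6, -4, -2)
Step 1: (6, -4, -2) -> (-(-2), -(6), -(-4)) = (2, -6, 4)

Answer: 2 -6 4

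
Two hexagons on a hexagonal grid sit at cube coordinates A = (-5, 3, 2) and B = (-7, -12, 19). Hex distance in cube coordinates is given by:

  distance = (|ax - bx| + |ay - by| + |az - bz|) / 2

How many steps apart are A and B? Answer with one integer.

Answer: 17

Derivation:
|ax - bx| = |-5 - (-7)| = 2
|ay - by| = |3 - (-12)| = 15
|az - bz| = |2 - 19| = 17
distance = (2 + 15 + 17) / 2 = 34 / 2 = 17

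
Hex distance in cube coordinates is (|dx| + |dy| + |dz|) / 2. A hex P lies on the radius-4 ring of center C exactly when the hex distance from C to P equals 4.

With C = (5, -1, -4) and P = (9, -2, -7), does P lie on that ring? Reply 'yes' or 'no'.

Answer: yes

Derivation:
|px - cx| = |9 - 5| = 4
|py - cy| = |-2 - (-1)| = 1
|pz - cz| = |-7 - (-4)| = 3
distance = (4+1+3)/2 = 8/2 = 4
radius = 4; distance == radius -> yes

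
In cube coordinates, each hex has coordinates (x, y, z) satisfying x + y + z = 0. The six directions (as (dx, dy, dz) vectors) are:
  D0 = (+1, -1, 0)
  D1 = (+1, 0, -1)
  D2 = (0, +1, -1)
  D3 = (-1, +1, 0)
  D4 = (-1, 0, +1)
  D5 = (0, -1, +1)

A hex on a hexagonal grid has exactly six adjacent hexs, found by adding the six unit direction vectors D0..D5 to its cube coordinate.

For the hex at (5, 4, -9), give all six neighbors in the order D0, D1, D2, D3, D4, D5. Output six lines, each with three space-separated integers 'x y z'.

Center: (5, 4, -9). Add each direction:
  D0: (5, 4, -9) + (1, -1, 0) = (6, 3, -9)
  D1: (5, 4, -9) + (1, 0, -1) = (6, 4, -10)
  D2: (5, 4, -9) + (0, 1, -1) = (5, 5, -10)
  D3: (5, 4, -9) + (-1, 1, 0) = (4, 5, -9)
  D4: (5, 4, -9) + (-1, 0, 1) = (4, 4, -8)
  D5: (5, 4, -9) + (0, -1, 1) = (5, 3, -8)

Answer: 6 3 -9
6 4 -10
5 5 -10
4 5 -9
4 4 -8
5 3 -8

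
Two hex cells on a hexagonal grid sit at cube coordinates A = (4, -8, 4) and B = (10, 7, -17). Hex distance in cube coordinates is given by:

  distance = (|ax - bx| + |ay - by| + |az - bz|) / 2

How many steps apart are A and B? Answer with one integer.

|ax - bx| = |4 - 10| = 6
|ay - by| = |-8 - 7| = 15
|az - bz| = |4 - (-17)| = 21
distance = (6 + 15 + 21) / 2 = 42 / 2 = 21

Answer: 21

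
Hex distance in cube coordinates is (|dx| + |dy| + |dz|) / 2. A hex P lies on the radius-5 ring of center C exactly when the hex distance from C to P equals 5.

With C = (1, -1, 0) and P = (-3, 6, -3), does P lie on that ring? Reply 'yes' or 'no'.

|px - cx| = |-3 - 1| = 4
|py - cy| = |6 - (-1)| = 7
|pz - cz| = |-3 - 0| = 3
distance = (4+7+3)/2 = 14/2 = 7
radius = 5; distance != radius -> no

Answer: no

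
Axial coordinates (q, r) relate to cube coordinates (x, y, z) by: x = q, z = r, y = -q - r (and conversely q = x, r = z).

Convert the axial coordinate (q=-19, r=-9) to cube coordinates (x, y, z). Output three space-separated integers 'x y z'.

x = q = -19
z = r = -9
y = -x - z = -(-19) - (-9) = 28

Answer: -19 28 -9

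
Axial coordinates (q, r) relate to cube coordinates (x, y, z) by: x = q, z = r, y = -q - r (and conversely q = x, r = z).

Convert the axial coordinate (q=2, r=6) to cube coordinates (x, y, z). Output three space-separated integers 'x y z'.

Answer: 2 -8 6

Derivation:
x = q = 2
z = r = 6
y = -x - z = -(2) - (6) = -8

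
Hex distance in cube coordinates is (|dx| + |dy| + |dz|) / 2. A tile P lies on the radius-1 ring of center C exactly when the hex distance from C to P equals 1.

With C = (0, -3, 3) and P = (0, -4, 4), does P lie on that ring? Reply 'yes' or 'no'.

Answer: yes

Derivation:
|px - cx| = |0 - 0| = 0
|py - cy| = |-4 - (-3)| = 1
|pz - cz| = |4 - 3| = 1
distance = (0+1+1)/2 = 2/2 = 1
radius = 1; distance == radius -> yes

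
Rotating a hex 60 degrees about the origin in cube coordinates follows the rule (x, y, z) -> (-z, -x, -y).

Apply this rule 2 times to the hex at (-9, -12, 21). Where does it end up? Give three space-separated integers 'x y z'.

Answer: -12 21 -9

Derivation:
Start: (-9, -12, 21)
Step 1: (-9, -12, 21) -> (-(21), -(-9), -(-12)) = (-21, 9, 12)
Step 2: (-21, 9, 12) -> (-(12), -(-21), -(9)) = (-12, 21, -9)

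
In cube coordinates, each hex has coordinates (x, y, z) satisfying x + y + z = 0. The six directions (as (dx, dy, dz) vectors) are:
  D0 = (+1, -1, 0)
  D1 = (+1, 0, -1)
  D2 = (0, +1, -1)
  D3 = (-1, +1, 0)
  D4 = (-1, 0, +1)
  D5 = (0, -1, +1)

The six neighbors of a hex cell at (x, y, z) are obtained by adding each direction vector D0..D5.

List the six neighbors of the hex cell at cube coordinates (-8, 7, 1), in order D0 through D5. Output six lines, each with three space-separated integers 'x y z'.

Center: (-8, 7, 1). Add each direction:
  D0: (-8, 7, 1) + (1, -1, 0) = (-7, 6, 1)
  D1: (-8, 7, 1) + (1, 0, -1) = (-7, 7, 0)
  D2: (-8, 7, 1) + (0, 1, -1) = (-8, 8, 0)
  D3: (-8, 7, 1) + (-1, 1, 0) = (-9, 8, 1)
  D4: (-8, 7, 1) + (-1, 0, 1) = (-9, 7, 2)
  D5: (-8, 7, 1) + (0, -1, 1) = (-8, 6, 2)

Answer: -7 6 1
-7 7 0
-8 8 0
-9 8 1
-9 7 2
-8 6 2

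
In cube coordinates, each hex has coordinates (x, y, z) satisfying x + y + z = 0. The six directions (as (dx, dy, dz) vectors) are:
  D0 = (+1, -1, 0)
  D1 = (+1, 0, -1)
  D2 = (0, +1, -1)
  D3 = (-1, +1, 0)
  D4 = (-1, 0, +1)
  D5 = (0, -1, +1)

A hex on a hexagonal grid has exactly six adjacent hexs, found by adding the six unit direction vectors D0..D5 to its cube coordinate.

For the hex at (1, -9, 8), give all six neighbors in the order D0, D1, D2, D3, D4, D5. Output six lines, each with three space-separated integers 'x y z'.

Answer: 2 -10 8
2 -9 7
1 -8 7
0 -8 8
0 -9 9
1 -10 9

Derivation:
Center: (1, -9, 8). Add each direction:
  D0: (1, -9, 8) + (1, -1, 0) = (2, -10, 8)
  D1: (1, -9, 8) + (1, 0, -1) = (2, -9, 7)
  D2: (1, -9, 8) + (0, 1, -1) = (1, -8, 7)
  D3: (1, -9, 8) + (-1, 1, 0) = (0, -8, 8)
  D4: (1, -9, 8) + (-1, 0, 1) = (0, -9, 9)
  D5: (1, -9, 8) + (0, -1, 1) = (1, -10, 9)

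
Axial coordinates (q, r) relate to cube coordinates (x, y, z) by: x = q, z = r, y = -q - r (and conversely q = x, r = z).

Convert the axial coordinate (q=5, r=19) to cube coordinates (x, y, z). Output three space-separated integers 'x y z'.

x = q = 5
z = r = 19
y = -x - z = -(5) - (19) = -24

Answer: 5 -24 19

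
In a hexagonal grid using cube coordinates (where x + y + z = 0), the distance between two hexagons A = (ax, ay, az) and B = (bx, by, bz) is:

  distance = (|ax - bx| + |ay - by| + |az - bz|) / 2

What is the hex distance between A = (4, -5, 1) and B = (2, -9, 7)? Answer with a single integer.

Answer: 6

Derivation:
|ax - bx| = |4 - 2| = 2
|ay - by| = |-5 - (-9)| = 4
|az - bz| = |1 - 7| = 6
distance = (2 + 4 + 6) / 2 = 12 / 2 = 6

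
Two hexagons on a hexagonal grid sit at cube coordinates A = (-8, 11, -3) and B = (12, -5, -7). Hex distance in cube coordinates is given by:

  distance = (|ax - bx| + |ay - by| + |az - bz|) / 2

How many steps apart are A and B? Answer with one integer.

|ax - bx| = |-8 - 12| = 20
|ay - by| = |11 - (-5)| = 16
|az - bz| = |-3 - (-7)| = 4
distance = (20 + 16 + 4) / 2 = 40 / 2 = 20

Answer: 20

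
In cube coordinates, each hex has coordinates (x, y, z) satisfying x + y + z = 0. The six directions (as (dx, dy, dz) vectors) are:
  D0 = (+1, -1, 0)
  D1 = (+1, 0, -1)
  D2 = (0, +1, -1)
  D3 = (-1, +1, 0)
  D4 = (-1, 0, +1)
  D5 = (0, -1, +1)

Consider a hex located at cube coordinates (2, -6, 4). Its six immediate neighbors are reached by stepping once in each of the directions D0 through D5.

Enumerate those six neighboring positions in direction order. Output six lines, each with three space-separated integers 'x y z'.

Answer: 3 -7 4
3 -6 3
2 -5 3
1 -5 4
1 -6 5
2 -7 5

Derivation:
Center: (2, -6, 4). Add each direction:
  D0: (2, -6, 4) + (1, -1, 0) = (3, -7, 4)
  D1: (2, -6, 4) + (1, 0, -1) = (3, -6, 3)
  D2: (2, -6, 4) + (0, 1, -1) = (2, -5, 3)
  D3: (2, -6, 4) + (-1, 1, 0) = (1, -5, 4)
  D4: (2, -6, 4) + (-1, 0, 1) = (1, -6, 5)
  D5: (2, -6, 4) + (0, -1, 1) = (2, -7, 5)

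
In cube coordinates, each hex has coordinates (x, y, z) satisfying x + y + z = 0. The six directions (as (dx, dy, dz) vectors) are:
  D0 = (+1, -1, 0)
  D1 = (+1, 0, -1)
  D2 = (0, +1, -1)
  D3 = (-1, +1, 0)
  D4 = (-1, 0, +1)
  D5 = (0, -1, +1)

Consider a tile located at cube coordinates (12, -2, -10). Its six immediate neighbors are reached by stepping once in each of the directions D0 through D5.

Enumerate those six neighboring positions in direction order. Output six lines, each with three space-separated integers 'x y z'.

Answer: 13 -3 -10
13 -2 -11
12 -1 -11
11 -1 -10
11 -2 -9
12 -3 -9

Derivation:
Center: (12, -2, -10). Add each direction:
  D0: (12, -2, -10) + (1, -1, 0) = (13, -3, -10)
  D1: (12, -2, -10) + (1, 0, -1) = (13, -2, -11)
  D2: (12, -2, -10) + (0, 1, -1) = (12, -1, -11)
  D3: (12, -2, -10) + (-1, 1, 0) = (11, -1, -10)
  D4: (12, -2, -10) + (-1, 0, 1) = (11, -2, -9)
  D5: (12, -2, -10) + (0, -1, 1) = (12, -3, -9)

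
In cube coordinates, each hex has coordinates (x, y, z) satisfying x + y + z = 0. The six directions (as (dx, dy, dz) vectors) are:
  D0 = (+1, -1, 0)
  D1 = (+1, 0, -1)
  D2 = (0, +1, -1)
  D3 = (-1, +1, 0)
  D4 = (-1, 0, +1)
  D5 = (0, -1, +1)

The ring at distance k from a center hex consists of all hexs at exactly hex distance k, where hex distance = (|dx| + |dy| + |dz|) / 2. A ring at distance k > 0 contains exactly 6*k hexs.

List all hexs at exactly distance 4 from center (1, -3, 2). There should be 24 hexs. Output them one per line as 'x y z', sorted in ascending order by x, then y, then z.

Answer: -3 -3 6
-3 -2 5
-3 -1 4
-3 0 3
-3 1 2
-2 -4 6
-2 1 1
-1 -5 6
-1 1 0
0 -6 6
0 1 -1
1 -7 6
1 1 -2
2 -7 5
2 0 -2
3 -7 4
3 -1 -2
4 -7 3
4 -2 -2
5 -7 2
5 -6 1
5 -5 0
5 -4 -1
5 -3 -2

Derivation:
Walk ring at distance 4 from (1, -3, 2):
Start at center + D4*4 = (-3, -3, 6)
  hex 0: (-3, -3, 6)
  hex 1: (-2, -4, 6)
  hex 2: (-1, -5, 6)
  hex 3: (0, -6, 6)
  hex 4: (1, -7, 6)
  hex 5: (2, -7, 5)
  hex 6: (3, -7, 4)
  hex 7: (4, -7, 3)
  hex 8: (5, -7, 2)
  hex 9: (5, -6, 1)
  hex 10: (5, -5, 0)
  hex 11: (5, -4, -1)
  hex 12: (5, -3, -2)
  hex 13: (4, -2, -2)
  hex 14: (3, -1, -2)
  hex 15: (2, 0, -2)
  hex 16: (1, 1, -2)
  hex 17: (0, 1, -1)
  hex 18: (-1, 1, 0)
  hex 19: (-2, 1, 1)
  hex 20: (-3, 1, 2)
  hex 21: (-3, 0, 3)
  hex 22: (-3, -1, 4)
  hex 23: (-3, -2, 5)
Sorted: 24 hexes.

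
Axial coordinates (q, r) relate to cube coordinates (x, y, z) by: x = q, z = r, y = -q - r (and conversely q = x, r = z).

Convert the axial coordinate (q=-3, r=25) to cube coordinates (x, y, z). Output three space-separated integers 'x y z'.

Answer: -3 -22 25

Derivation:
x = q = -3
z = r = 25
y = -x - z = -(-3) - (25) = -22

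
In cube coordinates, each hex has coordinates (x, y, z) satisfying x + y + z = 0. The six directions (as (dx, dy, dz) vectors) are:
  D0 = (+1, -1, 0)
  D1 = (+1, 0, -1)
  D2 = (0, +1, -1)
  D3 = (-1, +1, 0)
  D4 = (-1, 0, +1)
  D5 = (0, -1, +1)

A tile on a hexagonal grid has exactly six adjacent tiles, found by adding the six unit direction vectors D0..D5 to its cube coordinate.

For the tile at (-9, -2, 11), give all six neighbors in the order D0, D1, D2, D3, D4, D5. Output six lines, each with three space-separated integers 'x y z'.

Center: (-9, -2, 11). Add each direction:
  D0: (-9, -2, 11) + (1, -1, 0) = (-8, -3, 11)
  D1: (-9, -2, 11) + (1, 0, -1) = (-8, -2, 10)
  D2: (-9, -2, 11) + (0, 1, -1) = (-9, -1, 10)
  D3: (-9, -2, 11) + (-1, 1, 0) = (-10, -1, 11)
  D4: (-9, -2, 11) + (-1, 0, 1) = (-10, -2, 12)
  D5: (-9, -2, 11) + (0, -1, 1) = (-9, -3, 12)

Answer: -8 -3 11
-8 -2 10
-9 -1 10
-10 -1 11
-10 -2 12
-9 -3 12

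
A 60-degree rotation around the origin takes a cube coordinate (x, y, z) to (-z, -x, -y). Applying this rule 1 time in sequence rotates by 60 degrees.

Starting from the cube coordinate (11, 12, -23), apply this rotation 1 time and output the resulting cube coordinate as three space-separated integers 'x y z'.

Answer: 23 -11 -12

Derivation:
Start: (11, 12, -23)
Step 1: (11, 12, -23) -> (-(-23), -(11), -(12)) = (23, -11, -12)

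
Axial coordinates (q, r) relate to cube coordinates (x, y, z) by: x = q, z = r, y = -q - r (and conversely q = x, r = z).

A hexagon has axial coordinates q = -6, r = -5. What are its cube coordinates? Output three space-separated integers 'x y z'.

Answer: -6 11 -5

Derivation:
x = q = -6
z = r = -5
y = -x - z = -(-6) - (-5) = 11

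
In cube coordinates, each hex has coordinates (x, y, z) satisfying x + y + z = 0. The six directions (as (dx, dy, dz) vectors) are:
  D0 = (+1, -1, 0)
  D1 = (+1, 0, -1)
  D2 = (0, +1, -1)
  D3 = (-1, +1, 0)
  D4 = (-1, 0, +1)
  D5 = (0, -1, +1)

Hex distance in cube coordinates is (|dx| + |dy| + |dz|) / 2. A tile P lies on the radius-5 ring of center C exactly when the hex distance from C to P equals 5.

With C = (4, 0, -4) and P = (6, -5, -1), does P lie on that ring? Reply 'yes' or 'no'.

|px - cx| = |6 - 4| = 2
|py - cy| = |-5 - 0| = 5
|pz - cz| = |-1 - (-4)| = 3
distance = (2+5+3)/2 = 10/2 = 5
radius = 5; distance == radius -> yes

Answer: yes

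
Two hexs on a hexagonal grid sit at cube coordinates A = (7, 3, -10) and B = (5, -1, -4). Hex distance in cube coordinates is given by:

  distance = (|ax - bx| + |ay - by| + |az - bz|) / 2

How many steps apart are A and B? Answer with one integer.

Answer: 6

Derivation:
|ax - bx| = |7 - 5| = 2
|ay - by| = |3 - (-1)| = 4
|az - bz| = |-10 - (-4)| = 6
distance = (2 + 4 + 6) / 2 = 12 / 2 = 6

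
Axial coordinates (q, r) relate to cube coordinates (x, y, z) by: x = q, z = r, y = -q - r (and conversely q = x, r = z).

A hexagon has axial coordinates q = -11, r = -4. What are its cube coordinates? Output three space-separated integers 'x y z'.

x = q = -11
z = r = -4
y = -x - z = -(-11) - (-4) = 15

Answer: -11 15 -4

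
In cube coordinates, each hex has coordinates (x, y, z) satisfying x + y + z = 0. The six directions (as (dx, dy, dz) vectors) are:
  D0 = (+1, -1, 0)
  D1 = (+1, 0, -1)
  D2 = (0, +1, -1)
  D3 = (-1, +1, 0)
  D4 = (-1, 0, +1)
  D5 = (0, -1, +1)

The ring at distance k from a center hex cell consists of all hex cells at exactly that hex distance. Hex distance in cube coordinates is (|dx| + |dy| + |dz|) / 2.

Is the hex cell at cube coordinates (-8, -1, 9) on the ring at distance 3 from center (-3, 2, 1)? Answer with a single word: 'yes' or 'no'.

Answer: no

Derivation:
|px - cx| = |-8 - (-3)| = 5
|py - cy| = |-1 - 2| = 3
|pz - cz| = |9 - 1| = 8
distance = (5+3+8)/2 = 16/2 = 8
radius = 3; distance != radius -> no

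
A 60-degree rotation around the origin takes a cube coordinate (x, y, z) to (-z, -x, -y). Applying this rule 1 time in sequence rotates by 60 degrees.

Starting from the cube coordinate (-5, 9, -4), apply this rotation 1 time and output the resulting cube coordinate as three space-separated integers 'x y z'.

Answer: 4 5 -9

Derivation:
Start: (-5, 9, -4)
Step 1: (-5, 9, -4) -> (-(-4), -(-5), -(9)) = (4, 5, -9)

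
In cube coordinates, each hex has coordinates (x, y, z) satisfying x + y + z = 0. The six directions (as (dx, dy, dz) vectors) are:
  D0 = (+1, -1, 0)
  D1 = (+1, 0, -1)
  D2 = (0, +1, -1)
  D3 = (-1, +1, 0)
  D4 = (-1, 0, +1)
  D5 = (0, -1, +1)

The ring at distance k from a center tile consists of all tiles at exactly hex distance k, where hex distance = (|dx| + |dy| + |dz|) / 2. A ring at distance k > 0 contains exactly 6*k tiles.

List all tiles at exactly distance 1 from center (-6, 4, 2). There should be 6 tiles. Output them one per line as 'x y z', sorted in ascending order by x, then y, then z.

Walk ring at distance 1 from (-6, 4, 2):
Start at center + D4*1 = (-7, 4, 3)
  hex 0: (-7, 4, 3)
  hex 1: (-6, 3, 3)
  hex 2: (-5, 3, 2)
  hex 3: (-5, 4, 1)
  hex 4: (-6, 5, 1)
  hex 5: (-7, 5, 2)
Sorted: 6 hexes.

Answer: -7 4 3
-7 5 2
-6 3 3
-6 5 1
-5 3 2
-5 4 1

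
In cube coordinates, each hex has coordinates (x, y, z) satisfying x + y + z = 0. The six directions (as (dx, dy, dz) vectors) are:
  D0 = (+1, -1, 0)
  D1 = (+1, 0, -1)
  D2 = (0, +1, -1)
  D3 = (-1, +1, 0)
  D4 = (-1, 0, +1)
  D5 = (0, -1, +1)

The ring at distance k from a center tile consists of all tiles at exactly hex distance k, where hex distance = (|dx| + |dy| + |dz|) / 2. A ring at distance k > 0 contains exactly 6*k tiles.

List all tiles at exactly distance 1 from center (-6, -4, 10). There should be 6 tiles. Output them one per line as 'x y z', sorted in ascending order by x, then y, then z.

Answer: -7 -4 11
-7 -3 10
-6 -5 11
-6 -3 9
-5 -5 10
-5 -4 9

Derivation:
Walk ring at distance 1 from (-6, -4, 10):
Start at center + D4*1 = (-7, -4, 11)
  hex 0: (-7, -4, 11)
  hex 1: (-6, -5, 11)
  hex 2: (-5, -5, 10)
  hex 3: (-5, -4, 9)
  hex 4: (-6, -3, 9)
  hex 5: (-7, -3, 10)
Sorted: 6 hexes.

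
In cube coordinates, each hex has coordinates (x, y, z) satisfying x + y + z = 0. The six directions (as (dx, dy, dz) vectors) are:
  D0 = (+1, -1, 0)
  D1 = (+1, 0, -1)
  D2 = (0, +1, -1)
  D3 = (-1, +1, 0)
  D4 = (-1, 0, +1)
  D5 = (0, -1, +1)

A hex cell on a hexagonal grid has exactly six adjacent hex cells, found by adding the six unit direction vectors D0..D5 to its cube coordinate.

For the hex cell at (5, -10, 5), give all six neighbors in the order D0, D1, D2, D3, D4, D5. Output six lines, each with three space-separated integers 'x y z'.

Center: (5, -10, 5). Add each direction:
  D0: (5, -10, 5) + (1, -1, 0) = (6, -11, 5)
  D1: (5, -10, 5) + (1, 0, -1) = (6, -10, 4)
  D2: (5, -10, 5) + (0, 1, -1) = (5, -9, 4)
  D3: (5, -10, 5) + (-1, 1, 0) = (4, -9, 5)
  D4: (5, -10, 5) + (-1, 0, 1) = (4, -10, 6)
  D5: (5, -10, 5) + (0, -1, 1) = (5, -11, 6)

Answer: 6 -11 5
6 -10 4
5 -9 4
4 -9 5
4 -10 6
5 -11 6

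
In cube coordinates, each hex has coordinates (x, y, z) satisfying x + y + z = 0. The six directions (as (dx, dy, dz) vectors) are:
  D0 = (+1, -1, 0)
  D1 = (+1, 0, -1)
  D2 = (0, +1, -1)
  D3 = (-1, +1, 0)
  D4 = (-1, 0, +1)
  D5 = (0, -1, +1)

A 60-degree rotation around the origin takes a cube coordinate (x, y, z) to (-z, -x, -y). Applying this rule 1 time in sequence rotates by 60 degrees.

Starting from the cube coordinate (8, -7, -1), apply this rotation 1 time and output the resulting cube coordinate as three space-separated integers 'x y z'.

Start: (8, -7, -1)
Step 1: (8, -7, -1) -> (-(-1), -(8), -(-7)) = (1, -8, 7)

Answer: 1 -8 7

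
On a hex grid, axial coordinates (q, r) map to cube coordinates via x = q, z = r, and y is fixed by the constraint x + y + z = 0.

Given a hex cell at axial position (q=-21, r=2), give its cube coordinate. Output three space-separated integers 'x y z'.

x = q = -21
z = r = 2
y = -x - z = -(-21) - (2) = 19

Answer: -21 19 2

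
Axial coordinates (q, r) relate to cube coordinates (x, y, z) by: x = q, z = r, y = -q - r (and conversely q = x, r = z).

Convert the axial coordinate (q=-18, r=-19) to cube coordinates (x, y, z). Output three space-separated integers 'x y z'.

x = q = -18
z = r = -19
y = -x - z = -(-18) - (-19) = 37

Answer: -18 37 -19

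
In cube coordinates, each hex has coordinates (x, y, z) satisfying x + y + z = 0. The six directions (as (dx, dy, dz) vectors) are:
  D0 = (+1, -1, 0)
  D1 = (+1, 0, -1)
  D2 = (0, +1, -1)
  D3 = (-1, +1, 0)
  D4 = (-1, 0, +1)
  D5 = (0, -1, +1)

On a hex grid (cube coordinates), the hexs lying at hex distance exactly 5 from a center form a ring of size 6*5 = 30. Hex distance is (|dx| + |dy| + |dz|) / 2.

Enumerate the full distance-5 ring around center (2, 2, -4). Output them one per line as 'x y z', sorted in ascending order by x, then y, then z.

Answer: -3 2 1
-3 3 0
-3 4 -1
-3 5 -2
-3 6 -3
-3 7 -4
-2 1 1
-2 7 -5
-1 0 1
-1 7 -6
0 -1 1
0 7 -7
1 -2 1
1 7 -8
2 -3 1
2 7 -9
3 -3 0
3 6 -9
4 -3 -1
4 5 -9
5 -3 -2
5 4 -9
6 -3 -3
6 3 -9
7 -3 -4
7 -2 -5
7 -1 -6
7 0 -7
7 1 -8
7 2 -9

Derivation:
Walk ring at distance 5 from (2, 2, -4):
Start at center + D4*5 = (-3, 2, 1)
  hex 0: (-3, 2, 1)
  hex 1: (-2, 1, 1)
  hex 2: (-1, 0, 1)
  hex 3: (0, -1, 1)
  hex 4: (1, -2, 1)
  hex 5: (2, -3, 1)
  hex 6: (3, -3, 0)
  hex 7: (4, -3, -1)
  hex 8: (5, -3, -2)
  hex 9: (6, -3, -3)
  hex 10: (7, -3, -4)
  hex 11: (7, -2, -5)
  hex 12: (7, -1, -6)
  hex 13: (7, 0, -7)
  hex 14: (7, 1, -8)
  hex 15: (7, 2, -9)
  hex 16: (6, 3, -9)
  hex 17: (5, 4, -9)
  hex 18: (4, 5, -9)
  hex 19: (3, 6, -9)
  hex 20: (2, 7, -9)
  hex 21: (1, 7, -8)
  hex 22: (0, 7, -7)
  hex 23: (-1, 7, -6)
  hex 24: (-2, 7, -5)
  hex 25: (-3, 7, -4)
  hex 26: (-3, 6, -3)
  hex 27: (-3, 5, -2)
  hex 28: (-3, 4, -1)
  hex 29: (-3, 3, 0)
Sorted: 30 hexes.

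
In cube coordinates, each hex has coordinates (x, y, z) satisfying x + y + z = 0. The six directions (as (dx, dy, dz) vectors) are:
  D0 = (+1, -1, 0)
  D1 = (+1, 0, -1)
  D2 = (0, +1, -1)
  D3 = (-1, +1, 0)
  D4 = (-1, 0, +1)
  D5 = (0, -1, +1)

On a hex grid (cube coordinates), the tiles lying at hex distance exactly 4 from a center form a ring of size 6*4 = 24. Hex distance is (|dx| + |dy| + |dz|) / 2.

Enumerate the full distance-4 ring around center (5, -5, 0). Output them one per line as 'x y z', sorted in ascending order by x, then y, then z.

Answer: 1 -5 4
1 -4 3
1 -3 2
1 -2 1
1 -1 0
2 -6 4
2 -1 -1
3 -7 4
3 -1 -2
4 -8 4
4 -1 -3
5 -9 4
5 -1 -4
6 -9 3
6 -2 -4
7 -9 2
7 -3 -4
8 -9 1
8 -4 -4
9 -9 0
9 -8 -1
9 -7 -2
9 -6 -3
9 -5 -4

Derivation:
Walk ring at distance 4 from (5, -5, 0):
Start at center + D4*4 = (1, -5, 4)
  hex 0: (1, -5, 4)
  hex 1: (2, -6, 4)
  hex 2: (3, -7, 4)
  hex 3: (4, -8, 4)
  hex 4: (5, -9, 4)
  hex 5: (6, -9, 3)
  hex 6: (7, -9, 2)
  hex 7: (8, -9, 1)
  hex 8: (9, -9, 0)
  hex 9: (9, -8, -1)
  hex 10: (9, -7, -2)
  hex 11: (9, -6, -3)
  hex 12: (9, -5, -4)
  hex 13: (8, -4, -4)
  hex 14: (7, -3, -4)
  hex 15: (6, -2, -4)
  hex 16: (5, -1, -4)
  hex 17: (4, -1, -3)
  hex 18: (3, -1, -2)
  hex 19: (2, -1, -1)
  hex 20: (1, -1, 0)
  hex 21: (1, -2, 1)
  hex 22: (1, -3, 2)
  hex 23: (1, -4, 3)
Sorted: 24 hexes.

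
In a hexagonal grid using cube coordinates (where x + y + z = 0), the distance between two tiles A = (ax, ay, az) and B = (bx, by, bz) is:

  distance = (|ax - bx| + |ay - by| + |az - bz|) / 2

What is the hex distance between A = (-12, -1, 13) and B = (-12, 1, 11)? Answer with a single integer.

|ax - bx| = |-12 - (-12)| = 0
|ay - by| = |-1 - 1| = 2
|az - bz| = |13 - 11| = 2
distance = (0 + 2 + 2) / 2 = 4 / 2 = 2

Answer: 2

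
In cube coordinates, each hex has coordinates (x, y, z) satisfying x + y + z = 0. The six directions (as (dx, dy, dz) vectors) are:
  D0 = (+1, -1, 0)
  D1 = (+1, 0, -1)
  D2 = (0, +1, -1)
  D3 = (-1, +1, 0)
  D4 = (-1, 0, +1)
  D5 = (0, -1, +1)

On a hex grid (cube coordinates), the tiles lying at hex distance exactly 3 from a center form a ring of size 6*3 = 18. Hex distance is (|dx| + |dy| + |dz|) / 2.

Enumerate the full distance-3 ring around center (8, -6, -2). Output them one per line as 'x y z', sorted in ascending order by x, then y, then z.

Walk ring at distance 3 from (8, -6, -2):
Start at center + D4*3 = (5, -6, 1)
  hex 0: (5, -6, 1)
  hex 1: (6, -7, 1)
  hex 2: (7, -8, 1)
  hex 3: (8, -9, 1)
  hex 4: (9, -9, 0)
  hex 5: (10, -9, -1)
  hex 6: (11, -9, -2)
  hex 7: (11, -8, -3)
  hex 8: (11, -7, -4)
  hex 9: (11, -6, -5)
  hex 10: (10, -5, -5)
  hex 11: (9, -4, -5)
  hex 12: (8, -3, -5)
  hex 13: (7, -3, -4)
  hex 14: (6, -3, -3)
  hex 15: (5, -3, -2)
  hex 16: (5, -4, -1)
  hex 17: (5, -5, 0)
Sorted: 18 hexes.

Answer: 5 -6 1
5 -5 0
5 -4 -1
5 -3 -2
6 -7 1
6 -3 -3
7 -8 1
7 -3 -4
8 -9 1
8 -3 -5
9 -9 0
9 -4 -5
10 -9 -1
10 -5 -5
11 -9 -2
11 -8 -3
11 -7 -4
11 -6 -5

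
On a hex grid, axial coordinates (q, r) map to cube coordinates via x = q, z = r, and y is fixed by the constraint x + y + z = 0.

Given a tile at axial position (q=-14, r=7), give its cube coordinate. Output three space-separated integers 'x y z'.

x = q = -14
z = r = 7
y = -x - z = -(-14) - (7) = 7

Answer: -14 7 7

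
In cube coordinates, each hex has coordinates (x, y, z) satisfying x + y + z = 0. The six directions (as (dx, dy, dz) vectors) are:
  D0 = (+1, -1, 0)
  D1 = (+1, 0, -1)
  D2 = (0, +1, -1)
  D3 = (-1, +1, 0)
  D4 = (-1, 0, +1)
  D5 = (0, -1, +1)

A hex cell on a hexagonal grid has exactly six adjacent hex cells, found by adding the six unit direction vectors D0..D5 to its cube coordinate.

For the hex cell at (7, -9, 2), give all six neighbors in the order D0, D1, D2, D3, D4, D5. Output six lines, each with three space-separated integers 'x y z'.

Center: (7, -9, 2). Add each direction:
  D0: (7, -9, 2) + (1, -1, 0) = (8, -10, 2)
  D1: (7, -9, 2) + (1, 0, -1) = (8, -9, 1)
  D2: (7, -9, 2) + (0, 1, -1) = (7, -8, 1)
  D3: (7, -9, 2) + (-1, 1, 0) = (6, -8, 2)
  D4: (7, -9, 2) + (-1, 0, 1) = (6, -9, 3)
  D5: (7, -9, 2) + (0, -1, 1) = (7, -10, 3)

Answer: 8 -10 2
8 -9 1
7 -8 1
6 -8 2
6 -9 3
7 -10 3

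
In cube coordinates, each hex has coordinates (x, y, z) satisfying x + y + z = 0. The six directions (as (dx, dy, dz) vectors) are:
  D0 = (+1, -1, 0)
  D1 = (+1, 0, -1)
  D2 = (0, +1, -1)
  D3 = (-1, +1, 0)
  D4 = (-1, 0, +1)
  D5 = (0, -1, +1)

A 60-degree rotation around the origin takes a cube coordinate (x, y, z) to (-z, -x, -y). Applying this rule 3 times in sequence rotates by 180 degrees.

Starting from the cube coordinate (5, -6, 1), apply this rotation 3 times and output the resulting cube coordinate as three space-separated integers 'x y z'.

Answer: -5 6 -1

Derivation:
Start: (5, -6, 1)
Step 1: (5, -6, 1) -> (-(1), -(5), -(-6)) = (-1, -5, 6)
Step 2: (-1, -5, 6) -> (-(6), -(-1), -(-5)) = (-6, 1, 5)
Step 3: (-6, 1, 5) -> (-(5), -(-6), -(1)) = (-5, 6, -1)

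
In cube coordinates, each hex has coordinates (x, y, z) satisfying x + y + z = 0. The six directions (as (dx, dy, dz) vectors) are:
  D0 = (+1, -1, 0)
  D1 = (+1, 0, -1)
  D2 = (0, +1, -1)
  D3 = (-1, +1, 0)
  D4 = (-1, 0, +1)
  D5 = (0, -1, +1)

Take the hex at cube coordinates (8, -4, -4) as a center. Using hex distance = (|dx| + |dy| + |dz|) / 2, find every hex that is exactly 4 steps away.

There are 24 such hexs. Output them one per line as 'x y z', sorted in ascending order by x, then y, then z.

Walk ring at distance 4 from (8, -4, -4):
Start at center + D4*4 = (4, -4, 0)
  hex 0: (4, -4, 0)
  hex 1: (5, -5, 0)
  hex 2: (6, -6, 0)
  hex 3: (7, -7, 0)
  hex 4: (8, -8, 0)
  hex 5: (9, -8, -1)
  hex 6: (10, -8, -2)
  hex 7: (11, -8, -3)
  hex 8: (12, -8, -4)
  hex 9: (12, -7, -5)
  hex 10: (12, -6, -6)
  hex 11: (12, -5, -7)
  hex 12: (12, -4, -8)
  hex 13: (11, -3, -8)
  hex 14: (10, -2, -8)
  hex 15: (9, -1, -8)
  hex 16: (8, 0, -8)
  hex 17: (7, 0, -7)
  hex 18: (6, 0, -6)
  hex 19: (5, 0, -5)
  hex 20: (4, 0, -4)
  hex 21: (4, -1, -3)
  hex 22: (4, -2, -2)
  hex 23: (4, -3, -1)
Sorted: 24 hexes.

Answer: 4 -4 0
4 -3 -1
4 -2 -2
4 -1 -3
4 0 -4
5 -5 0
5 0 -5
6 -6 0
6 0 -6
7 -7 0
7 0 -7
8 -8 0
8 0 -8
9 -8 -1
9 -1 -8
10 -8 -2
10 -2 -8
11 -8 -3
11 -3 -8
12 -8 -4
12 -7 -5
12 -6 -6
12 -5 -7
12 -4 -8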